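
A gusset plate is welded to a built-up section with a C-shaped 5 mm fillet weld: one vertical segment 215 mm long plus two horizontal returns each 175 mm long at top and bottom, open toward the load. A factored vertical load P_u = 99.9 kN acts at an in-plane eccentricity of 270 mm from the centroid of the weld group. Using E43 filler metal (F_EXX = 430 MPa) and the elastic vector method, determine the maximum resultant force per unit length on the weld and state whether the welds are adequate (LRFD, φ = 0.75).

f_max ≈ 784 N/mm; NOT adequate

Total weld length L_w = 565 mm. Treat welds as unit-width lines.
Centroid: x̄ = 2×175×87.5 / 565 = 54.2 mm from the vertical weld.
Polar moment about centroid: J = I_x + I_y = [215³/12 + 2×175×107.5²] + [215×54.2² + 2(175³/12 + 175×33.3²)] = 6786000 mm³.
Direct shear f_v = P/L_w = 99.9×10³ / 565 = 176.8 N/mm (vertical).
Torsion M = P·e = 99.9×10³ × 270 = 26973000 N·mm.
Critical point at (x, y) = (120.8, 107.5) from centroid. f_tx = M·y/J = 427.3 N/mm; f_ty = M·x/J = 480.2 N/mm.
Resultant f_max = √[f_tx² + (f_v + f_ty)²] = √[427.3² + (176.8 + 480.2)²] = 783.7 N/mm.
Capacity per unit length: φr_n = 0.75 × 0.6 × 430 × (0.707 × 5) = 684 N/mm.
783.7 > 684 → NOT adequate.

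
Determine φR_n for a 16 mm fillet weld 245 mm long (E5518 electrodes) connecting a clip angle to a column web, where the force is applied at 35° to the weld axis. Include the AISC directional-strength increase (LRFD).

φR_n ≈ 835 kN

E55XX → F_EXX = 550 MPa.
t_e = 0.707 × 16 = 11.31 mm; A_we = 11.31 × 245 = 2771 mm².
Directional factor: 1.0 + 0.5 sin^1.5(35°) = 1.217.
F_nw = 0.6 × 550 × 1.217 = 401.7 MPa.
φR_n = 0.75 × 401.7 × 2771 × 10⁻³ = 834.9 kN.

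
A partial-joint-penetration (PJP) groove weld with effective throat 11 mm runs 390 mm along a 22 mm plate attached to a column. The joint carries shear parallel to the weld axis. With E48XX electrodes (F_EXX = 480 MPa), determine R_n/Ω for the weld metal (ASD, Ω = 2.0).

Effective throat (given) t_e = 11 mm.
A_we = 11 × 390 = 4290 mm².
F_nw = 0.6 F_EXX = 288 MPa.
R_n/Ω = (288 × 4290) / 2.0 × 10⁻³ = 617.8 kN.

R_n/Ω ≈ 618 kN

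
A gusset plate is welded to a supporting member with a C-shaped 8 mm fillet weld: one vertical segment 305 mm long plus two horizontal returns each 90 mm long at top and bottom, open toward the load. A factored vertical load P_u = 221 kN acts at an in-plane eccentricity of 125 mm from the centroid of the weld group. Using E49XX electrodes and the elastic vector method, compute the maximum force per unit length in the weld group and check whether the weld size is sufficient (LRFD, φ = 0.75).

f_max ≈ 966 N/mm; adequate

E49XX → F_EXX = 490 MPa.
Total weld length L_w = 485 mm. Treat welds as unit-width lines.
Centroid: x̄ = 2×90×45 / 485 = 16.7 mm from the vertical weld.
Polar moment about centroid: J = I_x + I_y = [305³/12 + 2×90×152.5²] + [305×16.7² + 2(90³/12 + 90×28.3²)] = 6901000 mm³.
Direct shear f_v = P/L_w = 221×10³ / 485 = 455.7 N/mm (vertical).
Torsion M = P·e = 221×10³ × 125 = 27625000 N·mm.
Critical point at (x, y) = (73.3, 152.5) from centroid. f_tx = M·y/J = 610.4 N/mm; f_ty = M·x/J = 293.4 N/mm.
Resultant f_max = √[f_tx² + (f_v + f_ty)²] = √[610.4² + (455.7 + 293.4)²] = 966.3 N/mm.
Capacity per unit length: φr_n = 0.75 × 0.6 × 490 × (0.707 × 8) = 1247 N/mm.
966.3 ≤ 1247 → adequate.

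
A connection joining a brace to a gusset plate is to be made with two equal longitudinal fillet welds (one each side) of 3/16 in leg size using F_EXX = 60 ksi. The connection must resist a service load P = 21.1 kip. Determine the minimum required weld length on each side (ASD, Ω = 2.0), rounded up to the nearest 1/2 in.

Throat t_e = 0.707 × 0.1875 = 0.1326 in.
r_n/Ω = (0.6 × 60 × 0.1326) / 2.0 = 2.386 kip/in.
L_req = P / (r_n/Ω) = 21.1 / 2.386 = 8.843 in total.
Per side: 8.843 / 2 = 4.421 in.
Round up → use L = 4.5 in on each side.

L = 4.5 in on each side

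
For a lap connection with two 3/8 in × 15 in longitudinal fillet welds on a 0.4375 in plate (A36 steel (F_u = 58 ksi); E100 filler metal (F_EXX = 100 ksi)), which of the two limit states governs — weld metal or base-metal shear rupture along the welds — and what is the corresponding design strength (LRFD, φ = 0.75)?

t_e = 0.707 × 0.375 = 0.2651 in; L = 30 in.
Weld metal: φR_n = 0.75 × 0.6 × 100 × 0.2651 × 30 = 357.9 kips.
Base metal (shear rupture): φR_n = 0.75 × 0.6 × 58 × 0.4375 × 30 = 342.6 kips.
Governing: base-metal shear rupture.

φR_n ≈ 343 kips (base-metal shear rupture governs)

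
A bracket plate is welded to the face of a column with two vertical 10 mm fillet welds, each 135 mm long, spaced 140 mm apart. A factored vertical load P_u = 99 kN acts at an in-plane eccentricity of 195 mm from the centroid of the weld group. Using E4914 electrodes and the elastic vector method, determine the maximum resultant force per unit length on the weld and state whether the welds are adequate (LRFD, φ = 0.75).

E49XX → F_EXX = 490 MPa.
Total weld length L_w = 270 mm. Treat welds as unit-width lines.
Polar moment about centroid: J = 2[d³/12 + d(b/2)²] = 2[135³/12 + 135×70²] = 1733000 mm³.
Direct shear f_v = P/L_w = 99×10³ / 270 = 366.7 N/mm (vertical).
Torsion M = P·e = 99×10³ × 195 = 19305000 N·mm.
Critical point at (x, y) = (70, 67.5) from centroid. f_tx = M·y/J = 751.9 N/mm; f_ty = M·x/J = 779.7 N/mm.
Resultant f_max = √[f_tx² + (f_v + f_ty)²] = √[751.9² + (366.7 + 779.7)²] = 1371 N/mm.
Capacity per unit length: φr_n = 0.75 × 0.6 × 490 × (0.707 × 10) = 1559 N/mm.
1371 ≤ 1559 → adequate.

f_max ≈ 1370 N/mm; adequate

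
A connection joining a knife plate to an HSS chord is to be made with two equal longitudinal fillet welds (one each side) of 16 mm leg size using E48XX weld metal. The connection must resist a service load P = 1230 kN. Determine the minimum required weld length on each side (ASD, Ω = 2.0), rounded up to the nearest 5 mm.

E48XX → F_EXX = 480 MPa.
Throat t_e = 0.707 × 16 = 11.31 mm.
r_n/Ω = (0.6 × 480 × 11.31) / 2.0 = 1629 N/mm = 1.629 kN/mm.
L_req = P / (r_n/Ω) = 1230 / 1.629 = 755.1 mm total.
Per side: 755.1 / 2 = 377.5 mm.
Round up → use L = 380 mm on each side.

L = 380 mm on each side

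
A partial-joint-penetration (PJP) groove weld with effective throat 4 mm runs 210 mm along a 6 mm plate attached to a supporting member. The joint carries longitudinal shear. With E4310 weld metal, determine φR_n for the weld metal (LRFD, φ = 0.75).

E43XX → F_EXX = 430 MPa.
Effective throat (given) t_e = 4 mm.
A_we = 4 × 210 = 840 mm².
F_nw = 0.6 F_EXX = 258 MPa.
φR_n = 0.75 × 258 × 840 × 10⁻³ = 162.5 kN.

φR_n ≈ 163 kN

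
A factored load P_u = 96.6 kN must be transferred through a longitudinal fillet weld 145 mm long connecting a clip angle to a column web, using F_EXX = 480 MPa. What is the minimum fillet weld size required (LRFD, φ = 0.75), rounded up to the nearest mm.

w = 5 mm

Total weld length L = 145 mm.
Required throat t_e = P_u / (φ × 0.6 F_EXX × L) = 96.6 / (0.75 × 0.6 × 480 × 145 × 10⁻³) = 3.084 mm.
Required leg w = t_e / 0.707 = 4.363 mm → use 5 mm.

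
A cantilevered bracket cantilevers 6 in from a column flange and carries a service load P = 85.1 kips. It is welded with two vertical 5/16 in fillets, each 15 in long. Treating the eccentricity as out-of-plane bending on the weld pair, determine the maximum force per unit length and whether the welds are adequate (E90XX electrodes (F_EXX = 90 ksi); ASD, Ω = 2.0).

f_max ≈ 7.38 kip/in; NOT adequate

L_w = 2 × 15 = 30 in; section modulus (unit throat) S = 2 × L²/6 = 75 in².
Direct shear f_v = P/L_w = 85.1/30 = 2.837 kip/in.
Moment M = P × e = 85.1 × 6 = 510.6 kip·in; bending f_b = M/S = 6.808 kip/in.
f_max = √(f_v² + f_b²) = √(2.837² + 6.808²) = 7.375 kip/in.
r_n/Ω = (1/2.0) × 0.6 × 90 × (0.707 × 0.3125) = 5.965 kip/in → NOT adequate.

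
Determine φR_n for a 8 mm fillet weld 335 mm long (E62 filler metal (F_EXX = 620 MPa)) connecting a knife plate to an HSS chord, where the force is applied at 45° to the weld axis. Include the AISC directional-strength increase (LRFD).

t_e = 0.707 × 8 = 5.656 mm; A_we = 5.656 × 335 = 1895 mm².
Directional factor: 1.0 + 0.5 sin^1.5(45°) = 1.297.
F_nw = 0.6 × 620 × 1.297 = 482.6 MPa.
φR_n = 0.75 × 482.6 × 1895 × 10⁻³ = 685.8 kN.

φR_n ≈ 686 kN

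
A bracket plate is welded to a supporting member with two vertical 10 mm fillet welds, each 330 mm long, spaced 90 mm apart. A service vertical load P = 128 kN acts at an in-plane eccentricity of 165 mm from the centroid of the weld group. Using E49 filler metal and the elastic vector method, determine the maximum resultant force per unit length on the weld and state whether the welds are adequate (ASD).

E49XX → F_EXX = 490 MPa.
Total weld length L_w = 660 mm. Treat welds as unit-width lines.
Polar moment about centroid: J = 2[d³/12 + d(b/2)²] = 2[330³/12 + 330×45²] = 7326000 mm³.
Direct shear f_v = P/L_w = 128×10³ / 660 = 193.9 N/mm (vertical).
Torsion M = P·e = 128×10³ × 165 = 21120000 N·mm.
Critical point at (x, y) = (45, 165) from centroid. f_tx = M·y/J = 475.7 N/mm; f_ty = M·x/J = 129.7 N/mm.
Resultant f_max = √[f_tx² + (f_v + f_ty)²] = √[475.7² + (193.9 + 129.7)²] = 575.4 N/mm.
Capacity per unit length: r_n/Ω = (1/2.0) × 0.6 × 490 × (0.707 × 10) = 1039 N/mm.
575.4 ≤ 1039 → adequate.

f_max ≈ 575 N/mm; adequate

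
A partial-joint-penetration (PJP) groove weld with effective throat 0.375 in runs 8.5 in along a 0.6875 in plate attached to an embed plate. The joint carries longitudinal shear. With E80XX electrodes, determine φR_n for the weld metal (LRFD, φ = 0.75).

φR_n ≈ 115 kip

E80XX → F_EXX = 80 ksi.
Effective throat (given) t_e = 0.375 in.
A_we = 0.375 × 8.5 = 3.188 in².
F_nw = 0.6 F_EXX = 48 ksi.
φR_n = 0.75 × 48 × 3.188 = 114.8 kip.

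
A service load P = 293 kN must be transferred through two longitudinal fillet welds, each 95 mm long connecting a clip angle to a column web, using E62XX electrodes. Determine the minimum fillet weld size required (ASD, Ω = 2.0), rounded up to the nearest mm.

E62XX → F_EXX = 620 MPa.
Total weld length L = 190 mm.
Required throat t_e = P × Ω / (0.6 F_EXX × L) = 293 × 2.0 / (0.6 × 620 × 190 × 10⁻³) = 8.291 mm.
Required leg w = t_e / 0.707 = 11.73 mm → use 12 mm.

w = 12 mm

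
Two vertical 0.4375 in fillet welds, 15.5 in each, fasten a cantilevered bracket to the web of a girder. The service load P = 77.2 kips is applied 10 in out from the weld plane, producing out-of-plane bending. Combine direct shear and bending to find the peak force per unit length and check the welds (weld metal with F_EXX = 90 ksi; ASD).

L_w = 2 × 15.5 = 31 in; section modulus (unit throat) S = 2 × L²/6 = 80.08 in².
Direct shear f_v = P/L_w = 77.2/31 = 2.49 kip/in.
Moment M = P × e = 77.2 × 10 = 772 kip·in; bending f_b = M/S = 9.64 kip/in.
f_max = √(f_v² + f_b²) = √(2.49² + 9.64²) = 9.956 kip/in.
r_n/Ω = (1/2.0) × 0.6 × 90 × (0.707 × 0.4375) = 8.351 kip/in → NOT adequate.

f_max ≈ 9.96 kip/in; NOT adequate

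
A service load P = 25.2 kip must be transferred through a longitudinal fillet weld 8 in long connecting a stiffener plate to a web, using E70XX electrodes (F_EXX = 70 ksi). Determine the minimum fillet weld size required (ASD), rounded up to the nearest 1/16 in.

w = 1/4 in

Total weld length L = 8 in.
Required throat t_e = P × Ω / (0.6 F_EXX × L) = 25.2 × 2.0 / (0.6 × 70 × 8) = 0.15 in.
Required leg w = t_e / 0.707 = 0.2122 in → use 1/4 in.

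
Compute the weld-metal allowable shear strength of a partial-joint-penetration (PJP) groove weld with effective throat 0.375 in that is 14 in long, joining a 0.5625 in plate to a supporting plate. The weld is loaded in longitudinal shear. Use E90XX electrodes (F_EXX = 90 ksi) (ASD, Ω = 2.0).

R_n/Ω ≈ 142 kips

Effective throat (given) t_e = 0.375 in.
A_we = 0.375 × 14 = 5.25 in².
F_nw = 0.6 F_EXX = 54 ksi.
R_n/Ω = (54 × 5.25) / 2.0 = 141.8 kips.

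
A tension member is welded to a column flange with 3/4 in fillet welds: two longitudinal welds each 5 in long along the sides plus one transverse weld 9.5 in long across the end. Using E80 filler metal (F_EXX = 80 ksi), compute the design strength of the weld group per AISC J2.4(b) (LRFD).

φR_n ≈ 434 kip

t_e = 0.707 × 0.75 = 0.5302 in.
R_nwl = 0.6 × 80 × 0.5302 × 10 = 254.5 kip (longitudinal, 2 welds).
R_nwt = 0.6 × 80 × 0.5302 × 9.5 = 241.8 kip (transverse, base value).
(i) R_nwl + R_nwt = 496.3 kip; (ii) 0.85 R_nwl + 1.5 R_nwt = 579 kip.
R_n = max = 579 kip [governs: (ii)]; φR_n = 434.3 kip.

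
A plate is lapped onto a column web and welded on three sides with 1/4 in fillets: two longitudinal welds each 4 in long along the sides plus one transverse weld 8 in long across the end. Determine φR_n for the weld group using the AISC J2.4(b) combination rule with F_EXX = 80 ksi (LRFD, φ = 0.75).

t_e = 0.707 × 0.25 = 0.1767 in.
R_nwl = 0.6 × 80 × 0.1767 × 8 = 67.87 kips (longitudinal, 2 welds).
R_nwt = 0.6 × 80 × 0.1767 × 8 = 67.87 kips (transverse, base value).
(i) R_nwl + R_nwt = 135.7 kips; (ii) 0.85 R_nwl + 1.5 R_nwt = 159.5 kips.
R_n = max = 159.5 kips [governs: (ii)]; φR_n = 119.6 kips.

φR_n ≈ 120 kips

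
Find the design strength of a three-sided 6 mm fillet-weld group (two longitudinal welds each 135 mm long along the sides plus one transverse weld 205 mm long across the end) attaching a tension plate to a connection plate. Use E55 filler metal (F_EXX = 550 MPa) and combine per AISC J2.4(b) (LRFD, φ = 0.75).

φR_n ≈ 564 kN

t_e = 0.707 × 6 = 4.242 mm.
R_nwl = 0.6 × 550 × 4.242 × 270 × 10⁻³ = 378 kN (longitudinal, 2 welds).
R_nwt = 0.6 × 550 × 4.242 × 205 × 10⁻³ = 287 kN (transverse, base value).
(i) R_nwl + R_nwt = 664.9 kN; (ii) 0.85 R_nwl + 1.5 R_nwt = 751.7 kN.
R_n = max = 751.7 kN [governs: (ii)]; φR_n = 563.8 kN.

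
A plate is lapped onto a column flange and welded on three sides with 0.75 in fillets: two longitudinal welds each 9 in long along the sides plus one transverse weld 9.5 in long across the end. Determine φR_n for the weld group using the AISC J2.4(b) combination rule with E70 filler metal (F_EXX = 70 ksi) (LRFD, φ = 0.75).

t_e = 0.707 × 0.75 = 0.5302 in.
R_nwl = 0.6 × 70 × 0.5302 × 18 = 400.9 kips (longitudinal, 2 welds).
R_nwt = 0.6 × 70 × 0.5302 × 9.5 = 211.6 kips (transverse, base value).
(i) R_nwl + R_nwt = 612.4 kips; (ii) 0.85 R_nwl + 1.5 R_nwt = 658.1 kips.
R_n = max = 658.1 kips [governs: (ii)]; φR_n = 493.6 kips.

φR_n ≈ 494 kips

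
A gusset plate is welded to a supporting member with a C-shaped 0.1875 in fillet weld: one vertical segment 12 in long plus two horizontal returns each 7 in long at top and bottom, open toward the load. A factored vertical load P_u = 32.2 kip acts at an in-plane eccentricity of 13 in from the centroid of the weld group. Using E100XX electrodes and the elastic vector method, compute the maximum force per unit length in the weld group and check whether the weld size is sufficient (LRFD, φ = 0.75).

f_max ≈ 5.1 kip/in; adequate

E100XX → F_EXX = 100 ksi.
Total weld length L_w = 26 in. Treat welds as unit-width lines.
Centroid: x̄ = 2×7×3.5 / 26 = 1.885 in from the vertical weld.
Polar moment about centroid: J = I_x + I_y = [12³/12 + 2×7×6²] + [12×1.885² + 2(7³/12 + 7×1.615²)] = 784.3 in³.
Direct shear f_v = P/L_w = 32.2 / 26 = 1.238 kip/in (vertical).
Torsion M = P·e = 32.2 × 13 = 418.6 kip·in.
Critical point at (x, y) = (5.115, 6) from centroid. f_tx = M·y/J = 3.202 kip/in; f_ty = M·x/J = 2.73 kip/in.
Resultant f_max = √[f_tx² + (f_v + f_ty)²] = √[3.202² + (1.238 + 2.73)²] = 5.099 kip/in.
Capacity per unit length: φr_n = 0.75 × 0.6 × 100 × (0.707 × 0.1875) = 5.965 kip/in.
5.099 ≤ 5.965 → adequate.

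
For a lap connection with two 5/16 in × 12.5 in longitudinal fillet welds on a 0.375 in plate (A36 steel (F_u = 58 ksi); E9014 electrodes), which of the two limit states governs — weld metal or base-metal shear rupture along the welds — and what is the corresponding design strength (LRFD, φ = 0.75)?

E90XX → F_EXX = 90 ksi.
t_e = 0.707 × 0.3125 = 0.2209 in; L = 25 in.
Weld metal: φR_n = 0.75 × 0.6 × 90 × 0.2209 × 25 = 223.7 kip.
Base metal (shear rupture): φR_n = 0.75 × 0.6 × 58 × 0.375 × 25 = 244.7 kip.
Governing: weld metal.

φR_n ≈ 224 kip (weld metal governs)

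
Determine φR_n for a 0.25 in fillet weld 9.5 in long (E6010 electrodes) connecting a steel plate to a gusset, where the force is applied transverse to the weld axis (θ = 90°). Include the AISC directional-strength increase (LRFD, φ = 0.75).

E60XX → F_EXX = 60 ksi.
t_e = 0.707 × 0.25 = 0.1767 in; A_we = 0.1767 × 9.5 = 1.679 in².
Directional factor: 1.0 + 0.5 sin^1.5(90°) = 1.5.
F_nw = 0.6 × 60 × 1.5 = 54 ksi.
φR_n = 0.75 × 54 × 1.679 = 68 kips.

φR_n ≈ 68 kips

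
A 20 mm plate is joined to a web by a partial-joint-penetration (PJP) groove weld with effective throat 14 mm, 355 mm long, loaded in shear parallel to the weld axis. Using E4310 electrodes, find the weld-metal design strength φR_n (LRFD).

E43XX → F_EXX = 430 MPa.
Effective throat (given) t_e = 14 mm.
A_we = 14 × 355 = 4970 mm².
F_nw = 0.6 F_EXX = 258 MPa.
φR_n = 0.75 × 258 × 4970 × 10⁻³ = 961.7 kN.

φR_n ≈ 962 kN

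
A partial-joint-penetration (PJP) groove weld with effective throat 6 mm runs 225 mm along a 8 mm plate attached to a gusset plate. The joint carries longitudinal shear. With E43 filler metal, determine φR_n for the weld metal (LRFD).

φR_n ≈ 261 kN

E43XX → F_EXX = 430 MPa.
Effective throat (given) t_e = 6 mm.
A_we = 6 × 225 = 1350 mm².
F_nw = 0.6 F_EXX = 258 MPa.
φR_n = 0.75 × 258 × 1350 × 10⁻³ = 261.2 kN.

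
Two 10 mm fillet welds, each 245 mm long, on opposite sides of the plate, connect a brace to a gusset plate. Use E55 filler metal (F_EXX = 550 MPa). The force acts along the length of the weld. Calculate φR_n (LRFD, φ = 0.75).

φR_n ≈ 857 kN

Effective throat t_e = 0.707 × 10 = 7.07 mm.
Total length L = 490 mm; A_we = 7.07 × 490 = 3464 mm².
F_nw = 0.6 F_EXX = 0.6 × 550 = 330 MPa.
φR_n = 0.75 × 330 × 3464 × 10⁻³ = 857.4 kN.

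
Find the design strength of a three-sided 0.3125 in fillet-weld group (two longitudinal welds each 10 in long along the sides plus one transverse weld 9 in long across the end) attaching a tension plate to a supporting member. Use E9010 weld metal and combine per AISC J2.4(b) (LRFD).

φR_n ≈ 273 kips

E90XX → F_EXX = 90 ksi.
t_e = 0.707 × 0.3125 = 0.2209 in.
R_nwl = 0.6 × 90 × 0.2209 × 20 = 238.6 kips (longitudinal, 2 welds).
R_nwt = 0.6 × 90 × 0.2209 × 9 = 107.4 kips (transverse, base value).
(i) R_nwl + R_nwt = 346 kips; (ii) 0.85 R_nwl + 1.5 R_nwt = 363.9 kips.
R_n = max = 363.9 kips [governs: (ii)]; φR_n = 272.9 kips.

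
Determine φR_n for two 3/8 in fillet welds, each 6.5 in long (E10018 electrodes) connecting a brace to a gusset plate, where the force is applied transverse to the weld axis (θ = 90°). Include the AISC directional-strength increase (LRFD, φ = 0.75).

E100XX → F_EXX = 100 ksi.
t_e = 0.707 × 0.375 = 0.2651 in; A_we = 0.2651 × 13 = 3.447 in².
Directional factor: 1.0 + 0.5 sin^1.5(90°) = 1.5.
F_nw = 0.6 × 100 × 1.5 = 90 ksi.
φR_n = 0.75 × 90 × 3.447 = 232.6 kips.

φR_n ≈ 233 kips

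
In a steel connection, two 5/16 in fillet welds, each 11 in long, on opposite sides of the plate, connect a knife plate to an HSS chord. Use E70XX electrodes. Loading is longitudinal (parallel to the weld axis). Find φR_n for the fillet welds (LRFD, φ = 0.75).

φR_n ≈ 153 kips

E70XX → F_EXX = 70 ksi.
Effective throat t_e = 0.707 × 0.3125 = 0.2209 in.
Total length L = 22 in; A_we = 0.2209 × 22 = 4.861 in².
F_nw = 0.6 F_EXX = 0.6 × 70 = 42 ksi.
φR_n = 0.75 × 42 × 4.861 = 153.1 kips.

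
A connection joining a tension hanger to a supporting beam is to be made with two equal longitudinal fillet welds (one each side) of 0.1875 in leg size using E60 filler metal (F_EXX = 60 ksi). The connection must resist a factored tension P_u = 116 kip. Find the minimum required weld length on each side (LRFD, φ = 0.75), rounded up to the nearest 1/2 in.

Throat t_e = 0.707 × 0.1875 = 0.1326 in.
φr_n = 0.75 × 0.6 × 60 × 0.1326 = 3.579 kip/in.
L_req = P_u / φr_n = 116 / 3.579 = 32.41 in total.
Per side: 32.41 / 2 = 16.2 in.
Round up → use L = 16.5 in on each side.

L = 16.5 in on each side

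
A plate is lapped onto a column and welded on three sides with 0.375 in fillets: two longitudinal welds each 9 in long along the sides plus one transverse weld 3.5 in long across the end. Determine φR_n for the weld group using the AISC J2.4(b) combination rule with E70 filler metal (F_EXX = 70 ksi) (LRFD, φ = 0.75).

φR_n ≈ 180 kips

t_e = 0.707 × 0.375 = 0.2651 in.
R_nwl = 0.6 × 70 × 0.2651 × 18 = 200.4 kips (longitudinal, 2 welds).
R_nwt = 0.6 × 70 × 0.2651 × 3.5 = 38.97 kips (transverse, base value).
(i) R_nwl + R_nwt = 239.4 kips; (ii) 0.85 R_nwl + 1.5 R_nwt = 228.8 kips.
R_n = max = 239.4 kips [governs: (i)]; φR_n = 179.6 kips.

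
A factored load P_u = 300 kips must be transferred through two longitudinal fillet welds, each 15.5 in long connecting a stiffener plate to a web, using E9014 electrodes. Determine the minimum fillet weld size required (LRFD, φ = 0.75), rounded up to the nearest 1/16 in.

E90XX → F_EXX = 90 ksi.
Total weld length L = 31 in.
Required throat t_e = P_u / (φ × 0.6 F_EXX × L) = 300 / (0.75 × 0.6 × 90 × 31) = 0.2389 in.
Required leg w = t_e / 0.707 = 0.338 in → use 3/8 in.

w = 3/8 in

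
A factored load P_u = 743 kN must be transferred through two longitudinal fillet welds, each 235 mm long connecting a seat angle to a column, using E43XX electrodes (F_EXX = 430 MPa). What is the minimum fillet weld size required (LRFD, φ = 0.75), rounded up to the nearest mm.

w = 12 mm

Total weld length L = 470 mm.
Required throat t_e = P_u / (φ × 0.6 F_EXX × L) = 743 / (0.75 × 0.6 × 430 × 470 × 10⁻³) = 8.17 mm.
Required leg w = t_e / 0.707 = 11.56 mm → use 12 mm.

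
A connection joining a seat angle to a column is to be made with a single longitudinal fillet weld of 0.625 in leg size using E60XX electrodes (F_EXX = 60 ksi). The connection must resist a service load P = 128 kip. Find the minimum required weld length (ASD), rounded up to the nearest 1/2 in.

Throat t_e = 0.707 × 0.625 = 0.4419 in.
r_n/Ω = (0.6 × 60 × 0.4419) / 2.0 = 7.954 kip/in.
L_req = P / (r_n/Ω) = 128 / 7.954 = 16.09 in total.
Round up → use L = 16.5 in.

L = 16.5 in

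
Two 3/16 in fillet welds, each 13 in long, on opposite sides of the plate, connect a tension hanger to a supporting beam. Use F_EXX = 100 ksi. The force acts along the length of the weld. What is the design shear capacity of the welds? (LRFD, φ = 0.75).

φR_n ≈ 155 kips

Effective throat t_e = 0.707 × 0.1875 = 0.1326 in.
Total length L = 26 in; A_we = 0.1326 × 26 = 3.447 in².
F_nw = 0.6 F_EXX = 0.6 × 100 = 60 ksi.
φR_n = 0.75 × 60 × 3.447 = 155.1 kips.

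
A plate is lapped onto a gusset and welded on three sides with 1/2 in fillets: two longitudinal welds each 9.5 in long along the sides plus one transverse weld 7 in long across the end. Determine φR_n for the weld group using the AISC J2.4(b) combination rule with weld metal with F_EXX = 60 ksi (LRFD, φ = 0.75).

t_e = 0.707 × 0.5 = 0.3535 in.
R_nwl = 0.6 × 60 × 0.3535 × 19 = 241.8 kip (longitudinal, 2 welds).
R_nwt = 0.6 × 60 × 0.3535 × 7 = 89.08 kip (transverse, base value).
(i) R_nwl + R_nwt = 330.9 kip; (ii) 0.85 R_nwl + 1.5 R_nwt = 339.1 kip.
R_n = max = 339.1 kip [governs: (ii)]; φR_n = 254.4 kip.

φR_n ≈ 254 kip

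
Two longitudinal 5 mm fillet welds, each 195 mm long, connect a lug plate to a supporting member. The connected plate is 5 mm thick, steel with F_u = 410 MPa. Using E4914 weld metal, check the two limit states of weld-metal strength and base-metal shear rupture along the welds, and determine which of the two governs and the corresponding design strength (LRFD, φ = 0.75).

E49XX → F_EXX = 490 MPa.
t_e = 0.707 × 5 = 3.535 mm; L = 390 mm.
Weld metal: φR_n = 0.75 × 0.6 × 490 × 3.535 × 390 × 10⁻³ = 304 kN.
Base metal (shear rupture): φR_n = 0.75 × 0.6 × 410 × 5 × 390 × 10⁻³ = 359.8 kN.
Governing: weld metal.

φR_n ≈ 304 kN (weld metal governs)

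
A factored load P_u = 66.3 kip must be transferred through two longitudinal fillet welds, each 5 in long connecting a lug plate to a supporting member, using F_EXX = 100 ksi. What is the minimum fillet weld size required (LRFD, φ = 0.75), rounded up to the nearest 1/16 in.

w = 1/4 in

Total weld length L = 10 in.
Required throat t_e = P_u / (φ × 0.6 F_EXX × L) = 66.3 / (0.75 × 0.6 × 100 × 10) = 0.1473 in.
Required leg w = t_e / 0.707 = 0.2084 in → use 1/4 in.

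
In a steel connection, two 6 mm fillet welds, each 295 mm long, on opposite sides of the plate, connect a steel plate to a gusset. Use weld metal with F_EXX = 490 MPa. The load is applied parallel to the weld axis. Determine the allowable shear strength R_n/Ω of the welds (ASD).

Effective throat t_e = 0.707 × 6 = 4.242 mm.
Total length L = 590 mm; A_we = 4.242 × 590 = 2503 mm².
F_nw = 0.6 F_EXX = 0.6 × 490 = 294 MPa.
R_n = 294 × 2503 × 10⁻³ = 735.8 kN; R_n/Ω = 735.8/2.0 = 367.9 kN.

R_n/Ω ≈ 368 kN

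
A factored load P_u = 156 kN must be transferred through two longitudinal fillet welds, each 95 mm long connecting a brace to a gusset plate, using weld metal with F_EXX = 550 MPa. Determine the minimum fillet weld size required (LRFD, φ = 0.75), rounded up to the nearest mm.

Total weld length L = 190 mm.
Required throat t_e = P_u / (φ × 0.6 F_EXX × L) = 156 / (0.75 × 0.6 × 550 × 190 × 10⁻³) = 3.317 mm.
Required leg w = t_e / 0.707 = 4.692 mm → use 5 mm.

w = 5 mm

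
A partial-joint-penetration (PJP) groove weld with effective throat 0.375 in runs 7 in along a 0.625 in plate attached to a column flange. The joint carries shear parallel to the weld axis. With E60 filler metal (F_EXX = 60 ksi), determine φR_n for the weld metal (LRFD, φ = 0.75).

Effective throat (given) t_e = 0.375 in.
A_we = 0.375 × 7 = 2.625 in².
F_nw = 0.6 F_EXX = 36 ksi.
φR_n = 0.75 × 36 × 2.625 = 70.88 kips.

φR_n ≈ 70.9 kips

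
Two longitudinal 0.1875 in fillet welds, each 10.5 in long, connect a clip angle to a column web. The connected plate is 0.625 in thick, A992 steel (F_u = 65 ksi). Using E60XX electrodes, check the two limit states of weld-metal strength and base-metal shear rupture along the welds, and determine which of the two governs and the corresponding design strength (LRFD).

E60XX → F_EXX = 60 ksi.
t_e = 0.707 × 0.1875 = 0.1326 in; L = 21 in.
Weld metal: φR_n = 0.75 × 0.6 × 60 × 0.1326 × 21 = 75.16 kips.
Base metal (shear rupture): φR_n = 0.75 × 0.6 × 65 × 0.625 × 21 = 383.9 kips.
Governing: weld metal.

φR_n ≈ 75.2 kips (weld metal governs)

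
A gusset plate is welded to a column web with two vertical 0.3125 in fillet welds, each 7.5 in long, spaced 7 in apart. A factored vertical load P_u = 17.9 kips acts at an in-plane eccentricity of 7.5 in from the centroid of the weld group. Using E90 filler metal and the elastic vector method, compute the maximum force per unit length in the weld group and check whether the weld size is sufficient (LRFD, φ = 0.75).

f_max ≈ 3.63 kip/in; adequate

E90XX → F_EXX = 90 ksi.
Total weld length L_w = 15 in. Treat welds as unit-width lines.
Polar moment about centroid: J = 2[d³/12 + d(b/2)²] = 2[7.5³/12 + 7.5×3.5²] = 254.1 in³.
Direct shear f_v = P/L_w = 17.9 / 15 = 1.193 kip/in (vertical).
Torsion M = P·e = 17.9 × 7.5 = 134.25 kip·in.
Critical point at (x, y) = (3.5, 3.75) from centroid. f_tx = M·y/J = 1.982 kip/in; f_ty = M·x/J = 1.849 kip/in.
Resultant f_max = √[f_tx² + (f_v + f_ty)²] = √[1.982² + (1.193 + 1.849)²] = 3.631 kip/in.
Capacity per unit length: φr_n = 0.75 × 0.6 × 90 × (0.707 × 0.3125) = 8.948 kip/in.
3.631 ≤ 8.948 → adequate.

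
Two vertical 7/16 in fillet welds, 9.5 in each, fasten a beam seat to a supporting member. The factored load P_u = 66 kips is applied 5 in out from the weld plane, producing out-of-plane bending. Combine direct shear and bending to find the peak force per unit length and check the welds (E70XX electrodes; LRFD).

E70XX → F_EXX = 70 ksi.
L_w = 2 × 9.5 = 19 in; section modulus (unit throat) S = 2 × L²/6 = 30.08 in².
Direct shear f_v = P/L_w = 66/19 = 3.474 kip/in.
Moment M = P × e = 66 × 5 = 330 kip·in; bending f_b = M/S = 10.97 kip/in.
f_max = √(f_v² + f_b²) = √(3.474² + 10.97²) = 11.51 kip/in.
φr_n = 0.75 × 0.6 × 70 × (0.707 × 0.4375) = 9.743 kip/in → NOT adequate.

f_max ≈ 11.5 kip/in; NOT adequate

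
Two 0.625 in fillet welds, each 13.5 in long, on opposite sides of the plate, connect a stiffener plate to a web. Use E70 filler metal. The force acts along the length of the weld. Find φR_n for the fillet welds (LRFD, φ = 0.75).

E70XX → F_EXX = 70 ksi.
Effective throat t_e = 0.707 × 0.625 = 0.4419 in.
Total length L = 27 in; A_we = 0.4419 × 27 = 11.93 in².
F_nw = 0.6 F_EXX = 0.6 × 70 = 42 ksi.
φR_n = 0.75 × 42 × 11.93 = 375.8 kip.

φR_n ≈ 376 kip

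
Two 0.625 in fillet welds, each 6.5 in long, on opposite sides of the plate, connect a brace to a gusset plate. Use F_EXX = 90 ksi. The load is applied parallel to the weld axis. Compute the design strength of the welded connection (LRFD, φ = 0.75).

φR_n ≈ 233 kips

Effective throat t_e = 0.707 × 0.625 = 0.4419 in.
Total length L = 13 in; A_we = 0.4419 × 13 = 5.744 in².
F_nw = 0.6 F_EXX = 0.6 × 90 = 54 ksi.
φR_n = 0.75 × 54 × 5.744 = 232.6 kips.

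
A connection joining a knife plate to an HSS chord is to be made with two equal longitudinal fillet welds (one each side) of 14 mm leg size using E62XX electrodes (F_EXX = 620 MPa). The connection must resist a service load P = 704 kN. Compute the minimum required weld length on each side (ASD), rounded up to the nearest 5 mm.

Throat t_e = 0.707 × 14 = 9.898 mm.
r_n/Ω = (0.6 × 620 × 9.898) / 2.0 = 1841 N/mm = 1.841 kN/mm.
L_req = P / (r_n/Ω) = 704 / 1.841 = 382.4 mm total.
Per side: 382.4 / 2 = 191.2 mm.
Round up → use L = 195 mm on each side.

L = 195 mm on each side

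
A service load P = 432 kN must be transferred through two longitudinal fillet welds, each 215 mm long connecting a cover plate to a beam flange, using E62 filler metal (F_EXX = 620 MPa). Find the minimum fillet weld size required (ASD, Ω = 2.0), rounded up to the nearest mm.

Total weld length L = 430 mm.
Required throat t_e = P × Ω / (0.6 F_EXX × L) = 432 × 2.0 / (0.6 × 620 × 430 × 10⁻³) = 5.401 mm.
Required leg w = t_e / 0.707 = 7.64 mm → use 8 mm.

w = 8 mm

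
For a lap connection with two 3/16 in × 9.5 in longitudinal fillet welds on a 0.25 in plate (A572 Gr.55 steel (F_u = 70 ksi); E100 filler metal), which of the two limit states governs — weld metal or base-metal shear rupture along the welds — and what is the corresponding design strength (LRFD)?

φR_n ≈ 113 kips (weld metal governs)

E100XX → F_EXX = 100 ksi.
t_e = 0.707 × 0.1875 = 0.1326 in; L = 19 in.
Weld metal: φR_n = 0.75 × 0.6 × 100 × 0.1326 × 19 = 113.3 kips.
Base metal (shear rupture): φR_n = 0.75 × 0.6 × 70 × 0.25 × 19 = 149.6 kips.
Governing: weld metal.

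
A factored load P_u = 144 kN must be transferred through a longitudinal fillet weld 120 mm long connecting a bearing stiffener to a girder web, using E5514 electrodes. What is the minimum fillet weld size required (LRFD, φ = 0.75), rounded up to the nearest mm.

w = 7 mm

E55XX → F_EXX = 550 MPa.
Total weld length L = 120 mm.
Required throat t_e = P_u / (φ × 0.6 F_EXX × L) = 144 / (0.75 × 0.6 × 550 × 120 × 10⁻³) = 4.848 mm.
Required leg w = t_e / 0.707 = 6.858 mm → use 7 mm.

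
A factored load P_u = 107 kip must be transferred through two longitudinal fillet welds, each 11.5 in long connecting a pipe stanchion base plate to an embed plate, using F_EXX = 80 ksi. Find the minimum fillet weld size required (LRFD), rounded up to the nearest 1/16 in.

Total weld length L = 23 in.
Required throat t_e = P_u / (φ × 0.6 F_EXX × L) = 107 / (0.75 × 0.6 × 80 × 23) = 0.1292 in.
Required leg w = t_e / 0.707 = 0.1828 in → use 3/16 in.

w = 3/16 in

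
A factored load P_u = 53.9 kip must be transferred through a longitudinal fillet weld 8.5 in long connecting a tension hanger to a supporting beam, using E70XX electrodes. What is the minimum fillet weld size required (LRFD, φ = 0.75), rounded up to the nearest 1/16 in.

w = 5/16 in

E70XX → F_EXX = 70 ksi.
Total weld length L = 8.5 in.
Required throat t_e = P_u / (φ × 0.6 F_EXX × L) = 53.9 / (0.75 × 0.6 × 70 × 8.5) = 0.2013 in.
Required leg w = t_e / 0.707 = 0.2847 in → use 5/16 in.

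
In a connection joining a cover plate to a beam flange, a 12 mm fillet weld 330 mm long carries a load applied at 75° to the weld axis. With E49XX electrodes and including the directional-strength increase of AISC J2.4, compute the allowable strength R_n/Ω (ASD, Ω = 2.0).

R_n/Ω ≈ 607 kN

E49XX → F_EXX = 490 MPa.
t_e = 0.707 × 12 = 8.484 mm; A_we = 8.484 × 330 = 2800 mm².
Directional factor: 1.0 + 0.5 sin^1.5(75°) = 1.475.
F_nw = 0.6 × 490 × 1.475 = 433.6 MPa.
R_n/Ω = (433.6 × 2800) / 2.0 × 10⁻³ = 606.9 kN.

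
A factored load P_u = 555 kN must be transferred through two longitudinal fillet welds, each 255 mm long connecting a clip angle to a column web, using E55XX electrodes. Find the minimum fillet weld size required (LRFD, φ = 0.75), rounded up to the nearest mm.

w = 7 mm

E55XX → F_EXX = 550 MPa.
Total weld length L = 510 mm.
Required throat t_e = P_u / (φ × 0.6 F_EXX × L) = 555 / (0.75 × 0.6 × 550 × 510 × 10⁻³) = 4.397 mm.
Required leg w = t_e / 0.707 = 6.219 mm → use 7 mm.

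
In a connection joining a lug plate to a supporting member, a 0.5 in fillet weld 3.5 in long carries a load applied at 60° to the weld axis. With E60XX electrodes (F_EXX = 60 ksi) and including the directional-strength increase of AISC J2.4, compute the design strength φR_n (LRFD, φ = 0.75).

φR_n ≈ 46.9 kip

t_e = 0.707 × 0.5 = 0.3535 in; A_we = 0.3535 × 3.5 = 1.237 in².
Directional factor: 1.0 + 0.5 sin^1.5(60°) = 1.403.
F_nw = 0.6 × 60 × 1.403 = 50.51 ksi.
φR_n = 0.75 × 50.51 × 1.237 = 46.87 kip.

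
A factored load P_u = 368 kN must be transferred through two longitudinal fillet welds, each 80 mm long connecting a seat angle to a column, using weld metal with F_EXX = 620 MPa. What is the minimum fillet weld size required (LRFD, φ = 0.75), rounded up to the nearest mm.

w = 12 mm

Total weld length L = 160 mm.
Required throat t_e = P_u / (φ × 0.6 F_EXX × L) = 368 / (0.75 × 0.6 × 620 × 160 × 10⁻³) = 8.244 mm.
Required leg w = t_e / 0.707 = 11.66 mm → use 12 mm.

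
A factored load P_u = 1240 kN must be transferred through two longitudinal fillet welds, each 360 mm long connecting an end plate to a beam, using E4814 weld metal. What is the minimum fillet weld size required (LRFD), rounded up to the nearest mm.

E48XX → F_EXX = 480 MPa.
Total weld length L = 720 mm.
Required throat t_e = P_u / (φ × 0.6 F_EXX × L) = 1240 / (0.75 × 0.6 × 480 × 720 × 10⁻³) = 7.973 mm.
Required leg w = t_e / 0.707 = 11.28 mm → use 12 mm.

w = 12 mm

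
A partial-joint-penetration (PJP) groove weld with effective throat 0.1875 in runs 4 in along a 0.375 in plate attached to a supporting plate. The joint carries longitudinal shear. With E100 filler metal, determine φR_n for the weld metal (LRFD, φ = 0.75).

φR_n ≈ 33.8 kip

E100XX → F_EXX = 100 ksi.
Effective throat (given) t_e = 0.1875 in.
A_we = 0.1875 × 4 = 0.75 in².
F_nw = 0.6 F_EXX = 60 ksi.
φR_n = 0.75 × 60 × 0.75 = 33.75 kip.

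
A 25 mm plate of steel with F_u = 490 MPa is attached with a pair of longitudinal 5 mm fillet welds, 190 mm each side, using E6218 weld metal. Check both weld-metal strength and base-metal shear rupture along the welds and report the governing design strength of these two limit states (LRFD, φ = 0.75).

φR_n ≈ 375 kN (weld metal governs)

E62XX → F_EXX = 620 MPa.
t_e = 0.707 × 5 = 3.535 mm; L = 380 mm.
Weld metal: φR_n = 0.75 × 0.6 × 620 × 3.535 × 380 × 10⁻³ = 374.8 kN.
Base metal (shear rupture): φR_n = 0.75 × 0.6 × 490 × 25 × 380 × 10⁻³ = 2095 kN.
Governing: weld metal.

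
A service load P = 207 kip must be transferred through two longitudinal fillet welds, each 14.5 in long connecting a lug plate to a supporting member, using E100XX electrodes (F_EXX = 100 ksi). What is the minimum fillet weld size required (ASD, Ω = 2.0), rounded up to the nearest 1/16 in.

Total weld length L = 29 in.
Required throat t_e = P × Ω / (0.6 F_EXX × L) = 207 × 2.0 / (0.6 × 100 × 29) = 0.2379 in.
Required leg w = t_e / 0.707 = 0.3365 in → use 3/8 in.

w = 3/8 in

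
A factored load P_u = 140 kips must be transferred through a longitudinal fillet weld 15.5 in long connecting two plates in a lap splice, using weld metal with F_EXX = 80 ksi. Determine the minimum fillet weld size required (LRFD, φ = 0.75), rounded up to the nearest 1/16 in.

Total weld length L = 15.5 in.
Required throat t_e = P_u / (φ × 0.6 F_EXX × L) = 140 / (0.75 × 0.6 × 80 × 15.5) = 0.2509 in.
Required leg w = t_e / 0.707 = 0.3549 in → use 3/8 in.

w = 3/8 in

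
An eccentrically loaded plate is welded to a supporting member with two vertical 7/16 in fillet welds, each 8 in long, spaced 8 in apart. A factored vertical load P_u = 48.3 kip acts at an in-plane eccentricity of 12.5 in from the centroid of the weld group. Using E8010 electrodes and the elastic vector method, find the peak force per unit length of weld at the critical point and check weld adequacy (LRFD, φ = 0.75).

E80XX → F_EXX = 80 ksi.
Total weld length L_w = 16 in. Treat welds as unit-width lines.
Polar moment about centroid: J = 2[d³/12 + d(b/2)²] = 2[8³/12 + 8×4²] = 341.3 in³.
Direct shear f_v = P/L_w = 48.3 / 16 = 3.019 kip/in (vertical).
Torsion M = P·e = 48.3 × 12.5 = 603.75 kip·in.
Critical point at (x, y) = (4, 4) from centroid. f_tx = M·y/J = 7.075 kip/in; f_ty = M·x/J = 7.075 kip/in.
Resultant f_max = √[f_tx² + (f_v + f_ty)²] = √[7.075² + (3.019 + 7.075)²] = 12.33 kip/in.
Capacity per unit length: φr_n = 0.75 × 0.6 × 80 × (0.707 × 0.4375) = 11.14 kip/in.
12.33 > 11.14 → NOT adequate.

f_max ≈ 12.3 kip/in; NOT adequate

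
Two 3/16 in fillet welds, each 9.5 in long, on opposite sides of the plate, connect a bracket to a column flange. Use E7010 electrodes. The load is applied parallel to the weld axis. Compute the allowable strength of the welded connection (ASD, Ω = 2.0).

E70XX → F_EXX = 70 ksi.
Effective throat t_e = 0.707 × 0.1875 = 0.1326 in.
Total length L = 19 in; A_we = 0.1326 × 19 = 2.519 in².
F_nw = 0.6 F_EXX = 0.6 × 70 = 42 ksi.
R_n = 42 × 2.519 = 105.8 kip; R_n/Ω = 105.8/2.0 = 52.89 kip.

R_n/Ω ≈ 52.9 kip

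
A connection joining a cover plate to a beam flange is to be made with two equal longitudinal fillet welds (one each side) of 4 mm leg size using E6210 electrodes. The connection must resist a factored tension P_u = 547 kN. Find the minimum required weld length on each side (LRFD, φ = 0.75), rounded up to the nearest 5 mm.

L = 350 mm on each side

E62XX → F_EXX = 620 MPa.
Throat t_e = 0.707 × 4 = 2.828 mm.
φr_n = 0.75 × 0.6 × 620 × 2.828 × 10⁻³ = 0.789 kN/mm.
L_req = P_u / φr_n = 547 / 0.789 = 693.3 mm total.
Per side: 693.3 / 2 = 346.6 mm.
Round up → use L = 350 mm on each side.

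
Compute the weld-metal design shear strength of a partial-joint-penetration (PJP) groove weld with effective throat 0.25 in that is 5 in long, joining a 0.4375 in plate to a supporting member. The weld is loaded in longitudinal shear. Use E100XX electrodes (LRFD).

φR_n ≈ 56.2 kips

E100XX → F_EXX = 100 ksi.
Effective throat (given) t_e = 0.25 in.
A_we = 0.25 × 5 = 1.25 in².
F_nw = 0.6 F_EXX = 60 ksi.
φR_n = 0.75 × 60 × 1.25 = 56.25 kips.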